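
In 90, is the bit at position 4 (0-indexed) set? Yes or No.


0b1011010, bit 4 = 1. Yes

Yes


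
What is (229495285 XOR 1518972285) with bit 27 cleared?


Step 1: 229495285 ^ 1518972285 = 1462008968
Step 2: 1462008968 & ~(1 << 27) = 1462008968

1462008968


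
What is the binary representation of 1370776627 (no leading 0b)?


1370776627 = 1010001101101000110010000110011 in binary

1010001101101000110010000110011


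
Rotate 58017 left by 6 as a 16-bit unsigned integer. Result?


Rotate 0b1110001010100001 left by 6 (16-bit) = 0b1010100001111000 = 43128

43128


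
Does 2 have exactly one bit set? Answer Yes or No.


0b10. Only one bit set => Yes

Yes


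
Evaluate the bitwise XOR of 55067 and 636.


0b1101011100011011 ^ 0b1001111100 = 0b1101010101100111 = 54631

54631


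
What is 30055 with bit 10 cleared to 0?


30055 & ~(1 << 10) = 29031

29031


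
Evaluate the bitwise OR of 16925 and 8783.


0b100001000011101 | 0b10001001001111 = 0b110001001011111 = 25183

25183


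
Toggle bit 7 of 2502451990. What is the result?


2502451990 ^ (1 << 7) = 2502451990 ^ 128 = 2502452118

2502452118


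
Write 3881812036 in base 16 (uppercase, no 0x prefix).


3881812036 = E75FC044 hex

E75FC044


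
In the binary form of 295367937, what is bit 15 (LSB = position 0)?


0b10001100110101111010100000001, position 15 = 1

1


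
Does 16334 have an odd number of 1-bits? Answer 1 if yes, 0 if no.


0b11111111001110 has 11 ones => parity 1

1


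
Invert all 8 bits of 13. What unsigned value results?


13 ^ 255 = 242

242


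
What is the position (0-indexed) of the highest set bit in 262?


0b100000110. Highest set bit at position 8

8


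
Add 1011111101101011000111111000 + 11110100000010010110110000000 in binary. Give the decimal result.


1011111101101011000111111000 + 11110100000010010110110000000 = 101010011101111101111101111000 = 712499064

712499064


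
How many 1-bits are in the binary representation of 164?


0b10100100 has 3 set bits

3


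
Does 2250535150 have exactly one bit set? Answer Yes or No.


0b10000110001001000111000011101110. Multiple bits set => No

No


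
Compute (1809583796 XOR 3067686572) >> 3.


Step 1: 1809583796 ^ 3067686572 = 3708100632
Step 2: 3708100632 >> 3 = 463512579

463512579


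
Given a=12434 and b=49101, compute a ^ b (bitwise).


12434 ^ 49101 = 36703

36703


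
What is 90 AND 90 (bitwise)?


0b1011010 & 0b1011010 = 0b1011010 = 90

90


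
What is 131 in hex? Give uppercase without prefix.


131 = 83 hex

83


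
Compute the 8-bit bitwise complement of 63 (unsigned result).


~0b111111 = 0b11000000 = 192 (8-bit unsigned)

192


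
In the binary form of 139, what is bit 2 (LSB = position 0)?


0b10001011, position 2 = 0

0


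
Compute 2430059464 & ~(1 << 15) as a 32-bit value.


2430059464 & ~(1 << 15) = 2430026696

2430026696


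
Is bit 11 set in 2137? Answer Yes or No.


0b100001011001, bit 11 = 1. Yes

Yes


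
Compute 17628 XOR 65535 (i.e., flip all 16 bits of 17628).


17628 ^ 65535 = 47907

47907


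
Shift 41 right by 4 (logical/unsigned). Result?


0b101001 >> 4 = 0b10 = 2

2


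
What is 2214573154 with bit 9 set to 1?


2214573154 | (1 << 9) = 2214573154 | 512 = 2214573666

2214573666


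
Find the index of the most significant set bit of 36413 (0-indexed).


0b1000111000111101. Highest set bit at position 15

15


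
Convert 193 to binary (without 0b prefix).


193 = 11000001 in binary

11000001


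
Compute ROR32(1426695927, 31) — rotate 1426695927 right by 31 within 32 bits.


Rotate 0b1010101000010011010011011110111 right by 31 (32-bit) = 0b10101010000100110100110111101110 = 2853391854

2853391854


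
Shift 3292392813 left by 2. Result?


0b11000100001111011110110101101101 << 2 = 0b1100010000111101111011010110110100 = 13169571252

13169571252


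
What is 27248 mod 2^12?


27248 & 4095 = 2672

2672


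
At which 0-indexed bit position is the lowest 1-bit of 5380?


0b1010100000100. Lowest set bit at position 2

2


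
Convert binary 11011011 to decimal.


11011011 in decimal = 219

219


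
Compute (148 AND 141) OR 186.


Step 1: 148 & 141 = 132
Step 2: 132 | 186 = 190

190


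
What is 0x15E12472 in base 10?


15E12472 hex = 367076466 decimal

367076466


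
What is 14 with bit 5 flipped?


14 ^ (1 << 5) = 14 ^ 32 = 46

46


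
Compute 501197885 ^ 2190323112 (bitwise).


0b11101110111111010110000111101 ^ 0b10000010100011011010110110101000 = 0b10011111010100100000000110010101 = 2672951701

2672951701


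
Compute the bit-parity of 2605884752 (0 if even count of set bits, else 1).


0b10011011010100101010010101010000 has 14 ones => parity 0

0


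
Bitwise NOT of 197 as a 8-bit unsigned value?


~0b11000101 = 0b111010 = 58 (8-bit unsigned)

58


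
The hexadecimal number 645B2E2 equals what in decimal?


645B2E2 hex = 105231074 decimal

105231074


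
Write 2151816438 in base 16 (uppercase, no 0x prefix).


2151816438 = 80421CF6 hex

80421CF6


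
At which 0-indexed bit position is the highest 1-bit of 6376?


0b1100011101000. Highest set bit at position 12

12


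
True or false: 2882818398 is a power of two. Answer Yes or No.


0b10101011110101000101000101011110. Multiple bits set => No

No


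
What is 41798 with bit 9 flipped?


41798 ^ (1 << 9) = 41798 ^ 512 = 41286

41286


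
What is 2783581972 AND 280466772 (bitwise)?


0b10100101111010100001011100010100 & 0b10000101101111001010101010100 = 0b101000100001010100010100 = 10622228

10622228


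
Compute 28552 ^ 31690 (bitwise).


0b110111110001000 ^ 0b111101111001010 = 0b1010001000010 = 5186

5186


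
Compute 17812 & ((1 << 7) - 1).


17812 & 127 = 20

20


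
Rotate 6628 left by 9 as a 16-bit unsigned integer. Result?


Rotate 0b1100111100100 left by 9 (16-bit) = 0b1100100000110011 = 51251

51251


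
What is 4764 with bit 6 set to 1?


4764 | (1 << 6) = 4764 | 64 = 4828

4828


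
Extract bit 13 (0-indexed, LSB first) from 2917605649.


0b10101101111001110010000100010001, position 13 = 1

1


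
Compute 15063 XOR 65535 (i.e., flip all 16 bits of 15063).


15063 ^ 65535 = 50472

50472


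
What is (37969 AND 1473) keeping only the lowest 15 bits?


Step 1: 37969 & 1473 = 1089
Step 2: 1089 & 32767 = 1089

1089


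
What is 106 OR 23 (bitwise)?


0b1101010 | 0b10111 = 0b1111111 = 127

127


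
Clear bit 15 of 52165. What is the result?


52165 & ~(1 << 15) = 19397

19397


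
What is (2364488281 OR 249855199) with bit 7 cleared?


Step 1: 2364488281 | 249855199 = 2398060255
Step 2: 2398060255 & ~(1 << 7) = 2398060127

2398060127


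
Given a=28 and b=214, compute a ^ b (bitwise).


28 ^ 214 = 202

202


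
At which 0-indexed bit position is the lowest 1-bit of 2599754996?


0b10011010111101010001110011110100. Lowest set bit at position 2

2


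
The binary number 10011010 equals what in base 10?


10011010 in decimal = 154

154


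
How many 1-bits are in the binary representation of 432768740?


0b11001110010111000011011100100 has 15 set bits

15


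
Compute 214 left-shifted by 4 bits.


0b11010110 << 4 = 0b110101100000 = 3424

3424


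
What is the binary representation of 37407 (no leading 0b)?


37407 = 1001001000011111 in binary

1001001000011111


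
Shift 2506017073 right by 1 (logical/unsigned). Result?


0b10010101010111101100100100110001 >> 1 = 0b1001010101011110110010010011000 = 1253008536

1253008536


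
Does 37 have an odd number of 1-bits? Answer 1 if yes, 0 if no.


0b100101 has 3 ones => parity 1

1


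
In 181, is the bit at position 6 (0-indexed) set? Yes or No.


0b10110101, bit 6 = 0. No

No


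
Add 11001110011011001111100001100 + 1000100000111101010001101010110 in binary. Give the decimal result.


11001110011011001111100001100 + 1000100000111101010001101010110 = 1011101111011000100001001100010 = 1575764578

1575764578


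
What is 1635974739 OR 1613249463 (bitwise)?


0b1100001100000101111111001010011 | 0b1100000001010000011101110110111 = 0b1100001101010101111111111110111 = 1638596599

1638596599


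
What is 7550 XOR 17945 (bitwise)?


0b1110101111110 ^ 0b100011000011001 = 0b101101101100111 = 23399

23399


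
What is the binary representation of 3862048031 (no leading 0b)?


3862048031 = 11100110001100100010110100011111 in binary

11100110001100100010110100011111


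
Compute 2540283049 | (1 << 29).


2540283049 | (1 << 29) = 2540283049 | 536870912 = 3077153961

3077153961


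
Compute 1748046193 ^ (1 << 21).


1748046193 ^ (1 << 21) = 1748046193 ^ 2097152 = 1745949041

1745949041


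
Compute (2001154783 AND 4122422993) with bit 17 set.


Step 1: 2001154783 & 4122422993 = 1963401937
Step 2: 1963401937 | (1 << 17) = 1963401937 | 131072 = 1963401937

1963401937


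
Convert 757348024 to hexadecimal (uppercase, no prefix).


757348024 = 2D2436B8 hex

2D2436B8


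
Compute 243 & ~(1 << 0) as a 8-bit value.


243 & ~(1 << 0) = 242

242


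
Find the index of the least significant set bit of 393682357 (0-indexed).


0b10111011101110001110110110101. Lowest set bit at position 0

0


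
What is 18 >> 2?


0b10010 >> 2 = 0b100 = 4

4


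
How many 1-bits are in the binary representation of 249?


0b11111001 has 6 set bits

6


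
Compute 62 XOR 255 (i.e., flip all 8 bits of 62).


62 ^ 255 = 193

193


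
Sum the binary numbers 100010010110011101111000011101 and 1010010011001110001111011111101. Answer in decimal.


100010010110011101111000011101 + 1010010011001110001111011111101 = 1110100110000001111110100011010 = 1958804762

1958804762


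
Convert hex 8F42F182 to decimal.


8F42F182 hex = 2403529090 decimal

2403529090


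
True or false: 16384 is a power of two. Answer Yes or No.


0b100000000000000. Only one bit set => Yes

Yes


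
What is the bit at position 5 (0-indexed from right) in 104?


0b1101000, position 5 = 1

1


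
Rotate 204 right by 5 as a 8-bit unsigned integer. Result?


Rotate 0b11001100 right by 5 (8-bit) = 0b1100110 = 102

102


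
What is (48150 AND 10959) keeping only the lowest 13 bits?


Step 1: 48150 & 10959 = 10246
Step 2: 10246 & 8191 = 2054

2054


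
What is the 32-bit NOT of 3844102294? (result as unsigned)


~0b11100101001000000101100010010110 = 0b11010110111111010011101101001 = 450865001 (32-bit unsigned)

450865001


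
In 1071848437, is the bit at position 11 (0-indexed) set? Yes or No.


0b111111111000110001101111110101, bit 11 = 1. Yes

Yes


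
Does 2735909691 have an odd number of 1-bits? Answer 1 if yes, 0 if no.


0b10100011000100101010101100111011 has 16 ones => parity 0

0


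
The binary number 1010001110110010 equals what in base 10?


1010001110110010 in decimal = 41906

41906


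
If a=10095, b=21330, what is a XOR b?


10095 ^ 21330 = 29757

29757


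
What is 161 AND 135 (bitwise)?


0b10100001 & 0b10000111 = 0b10000001 = 129

129


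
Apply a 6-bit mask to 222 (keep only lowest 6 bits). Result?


222 & 63 = 30

30


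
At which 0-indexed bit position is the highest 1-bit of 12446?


0b11000010011110. Highest set bit at position 13

13


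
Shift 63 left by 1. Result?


0b111111 << 1 = 0b1111110 = 126

126


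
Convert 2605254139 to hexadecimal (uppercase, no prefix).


2605254139 = 9B4905FB hex

9B4905FB


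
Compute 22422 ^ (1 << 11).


22422 ^ (1 << 11) = 22422 ^ 2048 = 24470

24470


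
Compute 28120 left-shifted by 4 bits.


0b110110111011000 << 4 = 0b1101101110110000000 = 449920

449920


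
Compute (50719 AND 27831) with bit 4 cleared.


Step 1: 50719 & 27831 = 17431
Step 2: 17431 & ~(1 << 4) = 17415

17415


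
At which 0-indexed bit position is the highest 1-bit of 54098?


0b1101001101010010. Highest set bit at position 15

15


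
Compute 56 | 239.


0b111000 | 0b11101111 = 0b11111111 = 255

255


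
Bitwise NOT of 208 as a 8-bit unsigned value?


~0b11010000 = 0b101111 = 47 (8-bit unsigned)

47


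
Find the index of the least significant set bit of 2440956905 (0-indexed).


0b10010001011111100000101111101001. Lowest set bit at position 0

0


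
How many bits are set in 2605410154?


0b10011011010010110110011101101010 has 18 set bits

18


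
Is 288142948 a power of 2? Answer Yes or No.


0b10001001011001011011001100100. Multiple bits set => No

No


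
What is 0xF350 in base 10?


F350 hex = 62288 decimal

62288


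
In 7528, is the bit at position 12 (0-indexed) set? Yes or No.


0b1110101101000, bit 12 = 1. Yes

Yes


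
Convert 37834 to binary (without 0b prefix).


37834 = 1001001111001010 in binary

1001001111001010


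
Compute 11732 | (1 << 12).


11732 | (1 << 12) = 11732 | 4096 = 15828

15828


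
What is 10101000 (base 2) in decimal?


10101000 in decimal = 168

168


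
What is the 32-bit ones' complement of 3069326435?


3069326435 ^ 4294967295 = 1225640860

1225640860


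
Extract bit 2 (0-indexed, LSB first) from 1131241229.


0b1000011011011010101111100001101, position 2 = 1

1


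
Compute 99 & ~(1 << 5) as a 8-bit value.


99 & ~(1 << 5) = 67

67


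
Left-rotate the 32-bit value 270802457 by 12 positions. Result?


Rotate 0b10000001001000001111000011001 left by 12 (32-bit) = 0b1000001111000011001000100000010 = 1105301762

1105301762


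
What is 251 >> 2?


0b11111011 >> 2 = 0b111110 = 62

62


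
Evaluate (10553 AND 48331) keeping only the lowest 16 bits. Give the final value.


Step 1: 10553 & 48331 = 10249
Step 2: 10249 & 65535 = 10249

10249


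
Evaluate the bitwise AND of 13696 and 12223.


0b11010110000000 & 0b10111110111111 = 0b10010110000000 = 9600

9600


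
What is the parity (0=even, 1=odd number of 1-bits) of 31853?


0b111110001101101 has 10 ones => parity 0

0


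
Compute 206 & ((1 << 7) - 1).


206 & 127 = 78

78


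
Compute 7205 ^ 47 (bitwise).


0b1110000100101 ^ 0b101111 = 0b1110000001010 = 7178

7178


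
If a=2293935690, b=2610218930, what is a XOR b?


2293935690 ^ 2610218930 = 321808888

321808888


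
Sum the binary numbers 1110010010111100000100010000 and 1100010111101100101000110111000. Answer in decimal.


1110010010111100000100010000 + 1100010111101100101000110111000 = 1110001010000100001001011001000 = 1900155592

1900155592


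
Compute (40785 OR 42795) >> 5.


Step 1: 40785 | 42795 = 49019
Step 2: 49019 >> 5 = 1531

1531


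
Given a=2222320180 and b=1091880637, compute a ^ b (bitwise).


2222320180 ^ 1091880637 = 3311479945

3311479945


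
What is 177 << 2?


0b10110001 << 2 = 0b1011000100 = 708

708


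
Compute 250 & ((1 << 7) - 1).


250 & 127 = 122

122


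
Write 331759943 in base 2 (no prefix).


331759943 = 10011110001100100000101000111 in binary

10011110001100100000101000111


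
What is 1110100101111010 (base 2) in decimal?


1110100101111010 in decimal = 59770

59770


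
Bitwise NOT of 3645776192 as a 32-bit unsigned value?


~0b11011001010011100010000101000000 = 0b100110101100011101111010111111 = 649191103 (32-bit unsigned)

649191103


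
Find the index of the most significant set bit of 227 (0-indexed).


0b11100011. Highest set bit at position 7

7


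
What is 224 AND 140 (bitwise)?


0b11100000 & 0b10001100 = 0b10000000 = 128

128


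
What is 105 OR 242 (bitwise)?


0b1101001 | 0b11110010 = 0b11111011 = 251

251


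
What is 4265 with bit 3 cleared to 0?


4265 & ~(1 << 3) = 4257

4257


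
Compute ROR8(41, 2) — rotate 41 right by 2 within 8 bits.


Rotate 0b101001 right by 2 (8-bit) = 0b1001010 = 74

74


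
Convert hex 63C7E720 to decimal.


63C7E720 hex = 1674045216 decimal

1674045216


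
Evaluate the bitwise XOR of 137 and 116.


0b10001001 ^ 0b1110100 = 0b11111101 = 253

253


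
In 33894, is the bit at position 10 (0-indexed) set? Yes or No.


0b1000010001100110, bit 10 = 1. Yes

Yes


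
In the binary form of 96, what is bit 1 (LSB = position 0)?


0b1100000, position 1 = 0

0


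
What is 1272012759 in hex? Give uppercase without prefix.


1272012759 = 4BD15FD7 hex

4BD15FD7


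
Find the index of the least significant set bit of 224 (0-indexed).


0b11100000. Lowest set bit at position 5

5


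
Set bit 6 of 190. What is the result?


190 | (1 << 6) = 190 | 64 = 254

254


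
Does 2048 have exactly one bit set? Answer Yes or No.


0b100000000000. Only one bit set => Yes

Yes


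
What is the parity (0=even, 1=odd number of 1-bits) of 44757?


0b1010111011010101 has 10 ones => parity 0

0


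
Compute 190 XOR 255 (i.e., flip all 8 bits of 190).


190 ^ 255 = 65

65


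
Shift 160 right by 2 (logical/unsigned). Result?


0b10100000 >> 2 = 0b101000 = 40

40


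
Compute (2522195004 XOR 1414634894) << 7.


Step 1: 2522195004 ^ 1414634894 = 3255056818
Step 2: 3255056818 << 7 = 416647272704

416647272704


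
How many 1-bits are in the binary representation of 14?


0b1110 has 3 set bits

3


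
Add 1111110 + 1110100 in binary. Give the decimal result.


1111110 + 1110100 = 11110010 = 242

242


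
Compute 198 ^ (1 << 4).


198 ^ (1 << 4) = 198 ^ 16 = 214

214


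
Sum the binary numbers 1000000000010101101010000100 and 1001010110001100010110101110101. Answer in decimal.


1000000000010101101010000100 + 1001010110001100010110101110101 = 1010010110001111000011111111001 = 1388808185

1388808185


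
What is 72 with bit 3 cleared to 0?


72 & ~(1 << 3) = 64

64


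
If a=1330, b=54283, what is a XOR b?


1330 ^ 54283 = 53561

53561


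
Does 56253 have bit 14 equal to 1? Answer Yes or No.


0b1101101110111101, bit 14 = 1. Yes

Yes


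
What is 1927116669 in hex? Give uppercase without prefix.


1927116669 = 72DD777D hex

72DD777D


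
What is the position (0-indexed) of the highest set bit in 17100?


0b100001011001100. Highest set bit at position 14

14


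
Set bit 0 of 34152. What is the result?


34152 | (1 << 0) = 34152 | 1 = 34153

34153


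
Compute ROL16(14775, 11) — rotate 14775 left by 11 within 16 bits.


Rotate 0b11100110110111 left by 11 (16-bit) = 0b1011100111001101 = 47565

47565


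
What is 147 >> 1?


0b10010011 >> 1 = 0b1001001 = 73

73


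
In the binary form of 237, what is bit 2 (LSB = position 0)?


0b11101101, position 2 = 1

1


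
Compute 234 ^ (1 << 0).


234 ^ (1 << 0) = 234 ^ 1 = 235

235


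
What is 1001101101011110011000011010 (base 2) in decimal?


1001101101011110011000011010 in decimal = 162915866

162915866


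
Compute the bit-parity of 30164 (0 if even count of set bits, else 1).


0b111010111010100 has 9 ones => parity 1

1


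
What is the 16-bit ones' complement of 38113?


38113 ^ 65535 = 27422

27422


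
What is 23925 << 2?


0b101110101110101 << 2 = 0b10111010111010100 = 95700

95700


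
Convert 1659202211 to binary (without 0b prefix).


1659202211 = 1100010111001010110101010100011 in binary

1100010111001010110101010100011


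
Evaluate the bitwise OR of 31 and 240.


0b11111 | 0b11110000 = 0b11111111 = 255

255


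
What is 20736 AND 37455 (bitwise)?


0b101000100000000 & 0b1001001001001111 = 0b1000000000000 = 4096

4096


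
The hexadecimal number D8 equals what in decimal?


D8 hex = 216 decimal

216


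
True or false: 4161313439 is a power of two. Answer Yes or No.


0b11111000000010001001101010011111. Multiple bits set => No

No


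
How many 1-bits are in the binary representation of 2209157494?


0b10000011101011010001000101110110 has 15 set bits

15


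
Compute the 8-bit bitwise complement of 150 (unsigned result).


~0b10010110 = 0b1101001 = 105 (8-bit unsigned)

105


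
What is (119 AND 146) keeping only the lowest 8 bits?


Step 1: 119 & 146 = 18
Step 2: 18 & 255 = 18

18


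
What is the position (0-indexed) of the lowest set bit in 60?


0b111100. Lowest set bit at position 2

2


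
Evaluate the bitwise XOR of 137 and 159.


0b10001001 ^ 0b10011111 = 0b10110 = 22

22


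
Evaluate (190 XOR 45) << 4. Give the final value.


Step 1: 190 ^ 45 = 147
Step 2: 147 << 4 = 2352

2352


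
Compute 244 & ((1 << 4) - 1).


244 & 15 = 4

4


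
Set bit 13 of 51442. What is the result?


51442 | (1 << 13) = 51442 | 8192 = 59634

59634


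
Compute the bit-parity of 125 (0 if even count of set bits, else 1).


0b1111101 has 6 ones => parity 0

0


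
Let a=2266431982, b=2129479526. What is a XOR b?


2266431982 ^ 2129479526 = 4193928840

4193928840


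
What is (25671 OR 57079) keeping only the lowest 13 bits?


Step 1: 25671 | 57079 = 65271
Step 2: 65271 & 8191 = 7927

7927


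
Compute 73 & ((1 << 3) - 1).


73 & 7 = 1

1


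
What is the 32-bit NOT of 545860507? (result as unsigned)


~0b100000100010010010101110011011 = 0b11011111011101101101010001100100 = 3749106788 (32-bit unsigned)

3749106788


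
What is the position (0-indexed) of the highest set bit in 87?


0b1010111. Highest set bit at position 6

6


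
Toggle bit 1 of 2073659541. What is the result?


2073659541 ^ (1 << 1) = 2073659541 ^ 2 = 2073659543

2073659543


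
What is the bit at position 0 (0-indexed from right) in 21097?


0b101001001101001, position 0 = 1

1


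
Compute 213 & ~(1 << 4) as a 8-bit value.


213 & ~(1 << 4) = 197

197


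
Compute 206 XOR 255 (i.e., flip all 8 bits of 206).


206 ^ 255 = 49

49


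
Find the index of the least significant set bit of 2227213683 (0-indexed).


0b10000100110000001001010101110011. Lowest set bit at position 0

0


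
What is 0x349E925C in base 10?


349E925C hex = 882807388 decimal

882807388


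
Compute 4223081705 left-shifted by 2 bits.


0b11111011101101110001110011101001 << 2 = 0b1111101110110111000111001110100100 = 16892326820

16892326820


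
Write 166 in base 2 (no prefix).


166 = 10100110 in binary

10100110


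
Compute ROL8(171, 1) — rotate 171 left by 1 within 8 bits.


Rotate 0b10101011 left by 1 (8-bit) = 0b1010111 = 87

87


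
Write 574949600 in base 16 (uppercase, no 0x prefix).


574949600 = 224508E0 hex

224508E0


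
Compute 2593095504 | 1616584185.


0b10011010100011110111111101010000 | 0b1100000010110110001110111111001 = 0b11111010110111110111111111111001 = 4208951289

4208951289


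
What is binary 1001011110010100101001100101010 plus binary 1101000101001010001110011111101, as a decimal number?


1001011110010100101001100101010 + 1101000101001010001110011111101 = 10110100011011110111000000100111 = 3027202087

3027202087


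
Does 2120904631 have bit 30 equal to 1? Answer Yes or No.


0b1111110011010100110111110110111, bit 30 = 1. Yes

Yes


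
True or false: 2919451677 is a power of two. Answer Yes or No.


0b10101110000000110100110000011101. Multiple bits set => No

No


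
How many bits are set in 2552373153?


0b10011000001000100001111110100001 has 13 set bits

13


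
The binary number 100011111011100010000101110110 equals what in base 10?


100011111011100010000101110110 in decimal = 602808694

602808694


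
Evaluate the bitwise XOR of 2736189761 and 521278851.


0b10100011000101101111000101000001 ^ 0b11111000100100001010110000011 = 0b10111100000001001110010011000010 = 3154437314

3154437314


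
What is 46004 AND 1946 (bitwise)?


0b1011001110110100 & 0b11110011010 = 0b1110010000 = 912

912


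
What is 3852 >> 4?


0b111100001100 >> 4 = 0b11110000 = 240

240


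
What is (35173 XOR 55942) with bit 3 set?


Step 1: 35173 ^ 55942 = 21475
Step 2: 21475 | (1 << 3) = 21475 | 8 = 21483

21483


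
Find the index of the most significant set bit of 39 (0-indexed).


0b100111. Highest set bit at position 5

5


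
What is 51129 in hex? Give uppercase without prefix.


51129 = C7B9 hex

C7B9


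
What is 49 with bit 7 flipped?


49 ^ (1 << 7) = 49 ^ 128 = 177

177


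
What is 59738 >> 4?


0b1110100101011010 >> 4 = 0b111010010101 = 3733

3733


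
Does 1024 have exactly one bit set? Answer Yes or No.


0b10000000000. Only one bit set => Yes

Yes


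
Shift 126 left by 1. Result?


0b1111110 << 1 = 0b11111100 = 252

252


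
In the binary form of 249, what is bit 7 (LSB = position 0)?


0b11111001, position 7 = 1

1


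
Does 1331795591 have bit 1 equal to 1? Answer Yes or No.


0b1001111011000011001011010000111, bit 1 = 1. Yes

Yes


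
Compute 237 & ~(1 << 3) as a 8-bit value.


237 & ~(1 << 3) = 229

229


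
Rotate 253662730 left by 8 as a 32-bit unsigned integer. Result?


Rotate 0b1111000111101001011000001010 left by 8 (32-bit) = 0b11110100101100000101000001111 = 513149455

513149455


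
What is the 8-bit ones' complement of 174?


174 ^ 255 = 81

81


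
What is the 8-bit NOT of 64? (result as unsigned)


~0b1000000 = 0b10111111 = 191 (8-bit unsigned)

191


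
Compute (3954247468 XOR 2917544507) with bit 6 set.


Step 1: 3954247468 ^ 2917544507 = 1180120343
Step 2: 1180120343 | (1 << 6) = 1180120343 | 64 = 1180120407

1180120407


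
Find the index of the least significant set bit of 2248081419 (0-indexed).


0b10000101111111110000000000001011. Lowest set bit at position 0

0


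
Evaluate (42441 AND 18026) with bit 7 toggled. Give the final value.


Step 1: 42441 & 18026 = 1096
Step 2: 1096 ^ (1 << 7) = 1096 ^ 128 = 1224

1224


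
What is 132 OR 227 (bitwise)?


0b10000100 | 0b11100011 = 0b11100111 = 231

231


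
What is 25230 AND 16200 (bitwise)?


0b110001010001110 & 0b11111101001000 = 0b10001000001000 = 8712

8712


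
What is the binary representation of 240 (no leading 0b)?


240 = 11110000 in binary

11110000


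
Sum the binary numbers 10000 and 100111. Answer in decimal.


10000 + 100111 = 110111 = 55

55


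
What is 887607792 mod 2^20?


887607792 & 1048575 = 512496

512496


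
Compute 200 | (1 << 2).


200 | (1 << 2) = 200 | 4 = 204

204


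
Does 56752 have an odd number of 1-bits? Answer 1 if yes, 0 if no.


0b1101110110110000 has 9 ones => parity 1

1


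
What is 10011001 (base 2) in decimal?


10011001 in decimal = 153

153


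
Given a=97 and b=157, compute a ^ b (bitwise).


97 ^ 157 = 252

252


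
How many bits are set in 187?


0b10111011 has 6 set bits

6


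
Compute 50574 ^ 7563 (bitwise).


0b1100010110001110 ^ 0b1110110001011 = 0b1101100000000101 = 55301

55301


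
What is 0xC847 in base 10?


C847 hex = 51271 decimal

51271


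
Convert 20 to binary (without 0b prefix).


20 = 10100 in binary

10100


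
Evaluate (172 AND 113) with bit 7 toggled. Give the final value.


Step 1: 172 & 113 = 32
Step 2: 32 ^ (1 << 7) = 32 ^ 128 = 160

160


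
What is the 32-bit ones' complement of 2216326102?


2216326102 ^ 4294967295 = 2078641193

2078641193


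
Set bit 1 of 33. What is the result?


33 | (1 << 1) = 33 | 2 = 35

35


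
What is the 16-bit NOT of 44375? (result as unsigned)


~0b1010110101010111 = 0b101001010101000 = 21160 (16-bit unsigned)

21160


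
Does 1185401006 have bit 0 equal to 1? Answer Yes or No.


0b1000110101001111100100010101110, bit 0 = 0. No

No


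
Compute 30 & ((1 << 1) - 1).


30 & 1 = 0

0


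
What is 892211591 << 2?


0b110101001011100001000110000111 << 2 = 0b11010100101110000100011000011100 = 3568846364

3568846364


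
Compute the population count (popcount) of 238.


0b11101110 has 6 set bits

6


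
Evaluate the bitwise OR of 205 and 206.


0b11001101 | 0b11001110 = 0b11001111 = 207

207


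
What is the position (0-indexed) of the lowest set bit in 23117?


0b101101001001101. Lowest set bit at position 0

0


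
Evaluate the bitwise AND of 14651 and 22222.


0b11100100111011 & 0b101011011001110 = 0b1000000001010 = 4106

4106


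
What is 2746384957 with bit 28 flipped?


2746384957 ^ (1 << 28) = 2746384957 ^ 268435456 = 3014820413

3014820413


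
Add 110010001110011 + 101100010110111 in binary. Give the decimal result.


110010001110011 + 101100010110111 = 1011110100101010 = 48426

48426


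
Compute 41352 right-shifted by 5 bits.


0b1010000110001000 >> 5 = 0b10100001100 = 1292

1292


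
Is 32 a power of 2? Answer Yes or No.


0b100000. Only one bit set => Yes

Yes


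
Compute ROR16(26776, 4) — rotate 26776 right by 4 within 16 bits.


Rotate 0b110100010011000 right by 4 (16-bit) = 0b1000011010001001 = 34441

34441


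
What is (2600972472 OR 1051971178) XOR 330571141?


Step 1: 2600972472 | 1051971178 = 3216506618
Step 2: 3216506618 ^ 330571141 = 2885935999

2885935999


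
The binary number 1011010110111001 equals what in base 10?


1011010110111001 in decimal = 46521

46521


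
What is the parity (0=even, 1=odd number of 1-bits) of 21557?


0b101010000110101 has 7 ones => parity 1

1


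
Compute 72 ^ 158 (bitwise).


0b1001000 ^ 0b10011110 = 0b11010110 = 214

214


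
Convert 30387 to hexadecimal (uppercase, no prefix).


30387 = 76B3 hex

76B3


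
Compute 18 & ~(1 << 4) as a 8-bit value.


18 & ~(1 << 4) = 2

2


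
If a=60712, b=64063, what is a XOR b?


60712 ^ 64063 = 5911

5911


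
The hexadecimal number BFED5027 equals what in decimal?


BFED5027 hex = 3220000807 decimal

3220000807


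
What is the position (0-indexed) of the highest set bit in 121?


0b1111001. Highest set bit at position 6

6


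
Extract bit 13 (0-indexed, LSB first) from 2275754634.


0b10000111101001010100001010001010, position 13 = 0

0


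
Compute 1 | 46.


0b1 | 0b101110 = 0b101111 = 47

47


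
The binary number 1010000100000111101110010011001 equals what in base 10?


1010000100000111101110010011001 in decimal = 1350818969

1350818969


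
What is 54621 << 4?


0b1101010101011101 << 4 = 0b11010101010111010000 = 873936

873936


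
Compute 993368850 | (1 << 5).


993368850 | (1 << 5) = 993368850 | 32 = 993368882

993368882


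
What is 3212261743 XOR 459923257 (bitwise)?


0b10111111011101110011100101101111 ^ 0b11011011010011101111100111001 = 0b10100100000111101110011001010110 = 2753488470

2753488470


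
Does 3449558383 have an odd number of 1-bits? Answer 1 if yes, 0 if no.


0b11001101100111000001010101101111 has 18 ones => parity 0

0


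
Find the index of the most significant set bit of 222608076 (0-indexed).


0b1101010001001011101011001100. Highest set bit at position 27

27


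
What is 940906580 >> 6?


0b111000000101010001100001010100 >> 6 = 0b111000000101010001100001 = 14701665

14701665


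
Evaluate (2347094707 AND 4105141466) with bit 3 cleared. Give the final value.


Step 1: 2347094707 & 4105141466 = 2158317714
Step 2: 2158317714 & ~(1 << 3) = 2158317714

2158317714


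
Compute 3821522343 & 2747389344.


0b11100011110001111100110110100111 & 0b10100011110000011101010110100000 = 0b10100011110000011100010110100000 = 2747385248

2747385248


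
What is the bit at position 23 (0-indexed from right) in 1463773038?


0b1010111001111110110011101101110, position 23 = 0

0


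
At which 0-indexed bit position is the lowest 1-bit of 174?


0b10101110. Lowest set bit at position 1

1


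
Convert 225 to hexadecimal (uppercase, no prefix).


225 = E1 hex

E1


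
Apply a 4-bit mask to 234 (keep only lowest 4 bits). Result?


234 & 15 = 10

10


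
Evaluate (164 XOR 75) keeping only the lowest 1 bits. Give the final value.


Step 1: 164 ^ 75 = 239
Step 2: 239 & 1 = 1

1


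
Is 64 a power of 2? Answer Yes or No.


0b1000000. Only one bit set => Yes

Yes


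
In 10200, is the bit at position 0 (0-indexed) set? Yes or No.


0b10011111011000, bit 0 = 0. No

No


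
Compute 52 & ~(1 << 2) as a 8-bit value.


52 & ~(1 << 2) = 48

48


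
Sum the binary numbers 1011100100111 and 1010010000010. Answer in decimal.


1011100100111 + 1010010000010 = 10101110101001 = 11177

11177


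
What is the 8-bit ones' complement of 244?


244 ^ 255 = 11

11


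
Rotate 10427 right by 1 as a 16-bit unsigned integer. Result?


Rotate 0b10100010111011 right by 1 (16-bit) = 0b1001010001011101 = 37981

37981


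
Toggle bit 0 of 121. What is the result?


121 ^ (1 << 0) = 121 ^ 1 = 120

120


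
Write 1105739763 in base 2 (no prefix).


1105739763 = 1000001111010000011111111110011 in binary

1000001111010000011111111110011


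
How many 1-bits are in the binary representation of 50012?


0b1100001101011100 has 8 set bits

8


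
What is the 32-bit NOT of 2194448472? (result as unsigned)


~0b10000010110011001010000001011000 = 0b1111101001100110101111110100111 = 2100518823 (32-bit unsigned)

2100518823


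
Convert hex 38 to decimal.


38 hex = 56 decimal

56


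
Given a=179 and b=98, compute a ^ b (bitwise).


179 ^ 98 = 209

209


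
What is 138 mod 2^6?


138 & 63 = 10

10


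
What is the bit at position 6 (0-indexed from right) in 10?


0b1010, position 6 = 0

0


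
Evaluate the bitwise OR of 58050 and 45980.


0b1110001011000010 | 0b1011001110011100 = 0b1111001111011110 = 62430

62430


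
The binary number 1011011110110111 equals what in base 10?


1011011110110111 in decimal = 47031

47031


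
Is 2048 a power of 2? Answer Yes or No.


0b100000000000. Only one bit set => Yes

Yes


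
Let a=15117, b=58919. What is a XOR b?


15117 ^ 58919 = 56618

56618


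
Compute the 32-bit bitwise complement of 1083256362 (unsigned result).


~0b1000000100100010010111000101010 = 0b10111111011011101101000111010101 = 3211710933 (32-bit unsigned)

3211710933


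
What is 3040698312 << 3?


0b10110101001111010101111111001000 << 3 = 0b10110101001111010101111111001000000 = 24325586496

24325586496


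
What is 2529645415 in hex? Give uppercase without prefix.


2529645415 = 96C75367 hex

96C75367


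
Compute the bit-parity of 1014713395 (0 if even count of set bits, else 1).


0b111100011110110100110000110011 has 17 ones => parity 1

1


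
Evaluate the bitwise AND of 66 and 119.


0b1000010 & 0b1110111 = 0b1000010 = 66

66


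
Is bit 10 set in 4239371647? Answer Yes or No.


0b11111100101011111010110101111111, bit 10 = 1. Yes

Yes


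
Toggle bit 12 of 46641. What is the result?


46641 ^ (1 << 12) = 46641 ^ 4096 = 42545

42545


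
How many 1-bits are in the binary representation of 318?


0b100111110 has 6 set bits

6


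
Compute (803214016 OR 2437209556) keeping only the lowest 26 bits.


Step 1: 803214016 | 2437209556 = 3219447764
Step 2: 3219447764 & 67108863 = 65331156

65331156


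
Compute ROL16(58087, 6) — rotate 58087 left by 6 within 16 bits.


Rotate 0b1110001011100111 left by 6 (16-bit) = 0b1011100111111000 = 47608

47608


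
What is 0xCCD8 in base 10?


CCD8 hex = 52440 decimal

52440


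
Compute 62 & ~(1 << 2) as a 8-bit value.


62 & ~(1 << 2) = 58

58


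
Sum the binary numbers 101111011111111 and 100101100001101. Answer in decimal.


101111011111111 + 100101100001101 = 1010101000001100 = 43532

43532


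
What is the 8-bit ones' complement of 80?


80 ^ 255 = 175

175


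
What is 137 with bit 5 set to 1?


137 | (1 << 5) = 137 | 32 = 169

169


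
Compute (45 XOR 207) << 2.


Step 1: 45 ^ 207 = 226
Step 2: 226 << 2 = 904

904


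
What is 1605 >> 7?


0b11001000101 >> 7 = 0b1100 = 12

12


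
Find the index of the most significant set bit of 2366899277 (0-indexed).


0b10001101000101000000010001001101. Highest set bit at position 31

31


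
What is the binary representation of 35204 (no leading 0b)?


35204 = 1000100110000100 in binary

1000100110000100


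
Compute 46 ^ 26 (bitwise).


0b101110 ^ 0b11010 = 0b110100 = 52

52


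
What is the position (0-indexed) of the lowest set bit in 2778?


0b101011011010. Lowest set bit at position 1

1


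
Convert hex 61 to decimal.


61 hex = 97 decimal

97


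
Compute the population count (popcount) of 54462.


0b1101010010111110 has 10 set bits

10


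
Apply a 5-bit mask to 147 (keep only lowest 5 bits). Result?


147 & 31 = 19

19


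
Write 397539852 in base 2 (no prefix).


397539852 = 10111101100011111101000001100 in binary

10111101100011111101000001100


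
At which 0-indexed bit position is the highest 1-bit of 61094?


0b1110111010100110. Highest set bit at position 15

15


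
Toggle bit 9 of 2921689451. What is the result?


2921689451 ^ (1 << 9) = 2921689451 ^ 512 = 2921689963

2921689963


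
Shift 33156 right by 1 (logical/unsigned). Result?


0b1000000110000100 >> 1 = 0b100000011000010 = 16578

16578


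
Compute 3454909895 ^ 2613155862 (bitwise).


0b11001101111011011011110111000111 ^ 0b10011011110000011001100000010110 = 0b1010110001011000010010111010001 = 1445733841

1445733841


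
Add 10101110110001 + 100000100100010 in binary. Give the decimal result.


10101110110001 + 100000100100010 = 110110011010011 = 27859

27859


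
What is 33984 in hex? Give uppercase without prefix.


33984 = 84C0 hex

84C0


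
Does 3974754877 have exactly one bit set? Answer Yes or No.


0b11101100111010011111001000111101. Multiple bits set => No

No


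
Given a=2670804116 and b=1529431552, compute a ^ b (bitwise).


2670804116 ^ 1529431552 = 3289938580

3289938580


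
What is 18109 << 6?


0b100011010111101 << 6 = 0b100011010111101000000 = 1158976

1158976


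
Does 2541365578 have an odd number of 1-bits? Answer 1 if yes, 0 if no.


0b10010111011110100010100101001010 has 16 ones => parity 0

0


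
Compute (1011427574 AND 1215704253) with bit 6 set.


Step 1: 1011427574 & 1215704253 = 138422452
Step 2: 138422452 | (1 << 6) = 138422452 | 64 = 138422516

138422516


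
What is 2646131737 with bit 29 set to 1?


2646131737 | (1 << 29) = 2646131737 | 536870912 = 3183002649

3183002649


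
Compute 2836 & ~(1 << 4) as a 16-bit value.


2836 & ~(1 << 4) = 2820

2820


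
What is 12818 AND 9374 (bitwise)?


0b11001000010010 & 0b10010010011110 = 0b10000000010010 = 8210

8210


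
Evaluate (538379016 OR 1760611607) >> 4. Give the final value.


Step 1: 538379016 | 1760611607 = 1761070879
Step 2: 1761070879 >> 4 = 110066929

110066929


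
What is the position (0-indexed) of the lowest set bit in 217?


0b11011001. Lowest set bit at position 0

0
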